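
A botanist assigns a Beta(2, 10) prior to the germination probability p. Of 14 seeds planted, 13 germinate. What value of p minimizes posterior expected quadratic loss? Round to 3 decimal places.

0.577

Posterior: Beta(2+13, 10+1) = Beta(15, 11).
Mode = (15−1)/(15+11−2) = 14/24 = 0.583.
Mean = 15/(15+11) = 15/26 = 0.577.
Quadratic loss ⇒ the optimal estimator is the posterior mean.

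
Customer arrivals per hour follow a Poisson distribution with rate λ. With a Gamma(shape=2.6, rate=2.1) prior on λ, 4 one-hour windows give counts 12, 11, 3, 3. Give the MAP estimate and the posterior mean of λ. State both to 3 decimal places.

Σ counts = 29. Posterior: Gamma(shape = 2.6+29 = 31.6, rate = 2.1+4 = 6.1).
Mode = (α−1)/β = 30.6/6.1 = 5.016.
Mean = α/β = 31.6/6.1 = 5.180.
Right-skewed posterior ⇒ mode < mean.

MAP estimate = 5.016, posterior mean = 5.180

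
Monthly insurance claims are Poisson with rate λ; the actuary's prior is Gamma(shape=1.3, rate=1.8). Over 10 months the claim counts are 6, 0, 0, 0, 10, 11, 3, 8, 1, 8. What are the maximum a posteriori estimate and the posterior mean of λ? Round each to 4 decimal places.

Σ counts = 47. Posterior: Gamma(shape = 1.3+47 = 48.3, rate = 1.8+10 = 11.8).
Mode = (α−1)/β = 47.3/11.8 = 4.0085.
Mean = α/β = 48.3/11.8 = 4.0932.

λ_MAP = 4.0085, E[λ|data] = 4.0932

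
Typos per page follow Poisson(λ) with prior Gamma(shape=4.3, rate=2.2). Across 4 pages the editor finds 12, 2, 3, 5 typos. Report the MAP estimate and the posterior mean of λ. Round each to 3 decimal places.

MAP = 4.081; posterior mean = 4.242

Σ counts = 22. Posterior: Gamma(shape = 4.3+22 = 26.3, rate = 2.2+4 = 6.2).
Mode = (α−1)/β = 25.3/6.2 = 4.081.
Mean = α/β = 26.3/6.2 = 4.242.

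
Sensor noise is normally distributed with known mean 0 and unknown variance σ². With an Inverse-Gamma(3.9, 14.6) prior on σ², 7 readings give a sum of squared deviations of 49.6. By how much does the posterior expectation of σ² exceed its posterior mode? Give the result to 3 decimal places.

Posterior: Inverse-Gamma(shape = 3.9+7/2 = 7.4, scale = 14.6+49.6/2 = 39.4).
Mode = β/(α+1) = 39.4/8.4 = 4.690.
Mean = β/(α−1) = 39.4/6.4 = 6.156.
Difference = 6.156 − 4.690 = 1.466.
Mean > mode: the posterior has a right tail.

1.466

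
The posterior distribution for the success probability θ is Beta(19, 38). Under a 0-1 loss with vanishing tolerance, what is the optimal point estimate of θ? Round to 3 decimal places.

Mode = (19−1)/(19+38−2) = 18/55 = 0.327.
Mean = 19/(19+38) = 19/57 = 0.333.
This is the posterior mode — the MAP estimate.

0.327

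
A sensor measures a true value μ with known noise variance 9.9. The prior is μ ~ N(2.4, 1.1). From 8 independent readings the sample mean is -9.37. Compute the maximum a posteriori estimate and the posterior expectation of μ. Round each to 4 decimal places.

Posterior for μ is Normal. Precision-weighted mean: (1/1.1·2.4 + 8/9.9·-9.37) / (1/1.1 + 8/9.9) = -3.1388.
A Normal posterior is symmetric, so mode = mean.

MAP: -3.1388. Posterior mean: -3.1388.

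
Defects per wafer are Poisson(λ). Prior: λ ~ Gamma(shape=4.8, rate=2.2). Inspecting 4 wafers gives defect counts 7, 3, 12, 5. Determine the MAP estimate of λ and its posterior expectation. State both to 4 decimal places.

Σ counts = 27. Posterior: Gamma(shape = 4.8+27 = 31.8, rate = 2.2+4 = 6.2).
Mode = (α−1)/β = 30.8/6.2 = 4.9677.
Mean = α/β = 31.8/6.2 = 5.1290.

MAP: 4.9677. Posterior mean: 5.1290.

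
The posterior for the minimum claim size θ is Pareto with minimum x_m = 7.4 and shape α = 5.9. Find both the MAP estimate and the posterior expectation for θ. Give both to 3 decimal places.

The Pareto density is strictly decreasing on [x_m, ∞), so the mode is x_m = 7.400.
Mean = α·x_m/(α−1) = 5.9·7.4/4.9 = 8.910.

θ_MAP = 7.400, E[θ|data] = 8.910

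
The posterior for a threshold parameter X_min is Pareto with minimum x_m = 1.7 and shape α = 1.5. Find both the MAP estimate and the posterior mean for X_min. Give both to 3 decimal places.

MAP estimate = 1.700, posterior mean = 5.100

The Pareto density is strictly decreasing on [x_m, ∞), so the mode is x_m = 1.700.
Mean = α·x_m/(α−1) = 1.5·1.7/0.5 = 5.100.
The mean is pulled above the mode by the posterior's right skew.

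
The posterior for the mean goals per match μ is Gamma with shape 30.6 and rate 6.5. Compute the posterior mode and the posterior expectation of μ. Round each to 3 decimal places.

MAP = 4.554; posterior mean = 4.708

Mode = (α−1)/β = 29.6/6.5 = 4.554.
Mean = α/β = 30.6/6.5 = 4.708.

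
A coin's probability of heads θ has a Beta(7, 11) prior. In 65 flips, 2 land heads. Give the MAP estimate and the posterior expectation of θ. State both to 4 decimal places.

θ_MAP = 0.0988, E[θ|data] = 0.1084

Posterior: Beta(7+2, 11+63) = Beta(9, 74).
Mode = (9−1)/(9+74−2) = 8/81 = 0.0988.
Mean = 9/(9+74) = 9/83 = 0.1084.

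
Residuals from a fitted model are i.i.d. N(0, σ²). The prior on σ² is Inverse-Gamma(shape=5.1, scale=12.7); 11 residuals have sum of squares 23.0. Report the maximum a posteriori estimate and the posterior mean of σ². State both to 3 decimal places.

Posterior: Inverse-Gamma(shape = 5.1+11/2 = 10.6, scale = 12.7+23.0/2 = 24.2).
Mode = β/(α+1) = 24.2/11.6 = 2.086.
Mean = β/(α−1) = 24.2/9.6 = 2.521.

MAP: 2.086. Posterior mean: 2.521.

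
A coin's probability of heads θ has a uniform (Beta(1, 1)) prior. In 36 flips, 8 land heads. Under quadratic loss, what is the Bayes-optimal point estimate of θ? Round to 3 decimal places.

Posterior: Beta(1+8, 1+28) = Beta(9, 29).
Mode = (9−1)/(9+29−2) = 8/36 = 0.222.
With a flat prior the MAP equals the MLE, 8/36.
Mean = 9/(9+29) = 9/38 = 0.237.
Quadratic loss ⇒ the optimal estimator is the posterior mean.

0.237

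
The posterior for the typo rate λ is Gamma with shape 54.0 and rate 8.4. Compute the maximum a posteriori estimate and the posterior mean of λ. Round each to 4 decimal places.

MAP: 6.3095. Posterior mean: 6.4286.

Mode = (α−1)/β = 53.0/8.4 = 6.3095.
Mean = α/β = 54.0/8.4 = 6.4286.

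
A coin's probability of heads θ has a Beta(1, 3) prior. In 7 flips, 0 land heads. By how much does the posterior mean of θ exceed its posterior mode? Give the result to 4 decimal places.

0.0909

Posterior: Beta(1+0, 3+7) = Beta(1, 10).
Since α = 1 ≤ 1 and β > 1, the Beta density is monotone decreasing on [0,1]; the mode is at 0.
Mean = 1/(1+10) = 0.0909.
Difference = 0.0909 − 0.0000 = 0.0909.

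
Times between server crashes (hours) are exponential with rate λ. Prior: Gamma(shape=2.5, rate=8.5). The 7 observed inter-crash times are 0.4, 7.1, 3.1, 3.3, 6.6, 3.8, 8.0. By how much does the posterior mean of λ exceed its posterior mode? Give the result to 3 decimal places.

Σ times = 32.3. Posterior: Gamma(shape = 2.5+7 = 9.5, rate = 8.5+32.3 = 40.8).
Mode = (α−1)/β = 8.5/40.8 = 0.208.
Mean = α/β = 9.5/40.8 = 0.233.
Difference = 0.233 − 0.208 = 0.025.

0.025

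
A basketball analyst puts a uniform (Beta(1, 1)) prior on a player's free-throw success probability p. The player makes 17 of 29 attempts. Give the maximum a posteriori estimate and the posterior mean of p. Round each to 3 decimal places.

Posterior: Beta(1+17, 1+12) = Beta(18, 13).
Mode = (18−1)/(18+13−2) = 17/29 = 0.586.
With a flat prior the MAP equals the MLE, 17/29.
Mean = 18/(18+13) = 18/31 = 0.581.

p_MAP = 0.586, E[p|data] = 0.581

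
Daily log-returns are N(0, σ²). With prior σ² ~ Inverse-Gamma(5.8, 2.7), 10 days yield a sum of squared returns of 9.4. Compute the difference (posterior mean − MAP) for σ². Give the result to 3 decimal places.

Posterior: Inverse-Gamma(shape = 5.8+10/2 = 10.8, scale = 2.7+9.4/2 = 7.4).
Mode = β/(α+1) = 7.4/11.8 = 0.627.
Mean = β/(α−1) = 7.4/9.8 = 0.755.
Difference = 0.755 − 0.627 = 0.128.
The mean is pulled above the mode by the posterior's right skew.

0.128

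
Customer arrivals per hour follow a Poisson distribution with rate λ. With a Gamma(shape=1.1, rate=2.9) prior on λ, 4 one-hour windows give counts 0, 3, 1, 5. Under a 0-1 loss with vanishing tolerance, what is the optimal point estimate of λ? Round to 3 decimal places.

Σ counts = 9. Posterior: Gamma(shape = 1.1+9 = 10.1, rate = 2.9+4 = 6.9).
Mode = (α−1)/β = 9.1/6.9 = 1.319.
Mean = α/β = 10.1/6.9 = 1.464.
This is the posterior mode — the MAP estimate.

1.319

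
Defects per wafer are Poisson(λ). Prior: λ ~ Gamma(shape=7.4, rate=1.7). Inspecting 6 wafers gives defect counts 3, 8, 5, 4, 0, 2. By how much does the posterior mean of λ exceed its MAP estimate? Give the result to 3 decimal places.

Σ counts = 22. Posterior: Gamma(shape = 7.4+22 = 29.4, rate = 1.7+6 = 7.7).
Mode = (α−1)/β = 28.4/7.7 = 3.688.
Mean = α/β = 29.4/7.7 = 3.818.
Difference = 3.818 − 3.688 = 0.130.

0.130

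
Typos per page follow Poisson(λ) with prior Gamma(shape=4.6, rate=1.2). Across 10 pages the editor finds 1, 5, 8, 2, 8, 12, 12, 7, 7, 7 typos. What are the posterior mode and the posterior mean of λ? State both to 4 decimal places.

Σ counts = 69. Posterior: Gamma(shape = 4.6+69 = 73.6, rate = 1.2+10 = 11.2).
Mode = (α−1)/β = 72.6/11.2 = 6.4821.
Mean = α/β = 73.6/11.2 = 6.5714.
Mean > mode: the posterior has a right tail.

MAP = 6.4821; posterior mean = 6.5714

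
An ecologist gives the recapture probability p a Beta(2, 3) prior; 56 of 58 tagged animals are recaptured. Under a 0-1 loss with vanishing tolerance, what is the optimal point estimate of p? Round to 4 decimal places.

Posterior: Beta(2+56, 3+2) = Beta(58, 5).
Mode = (58−1)/(58+5−2) = 57/61 = 0.9344.
Mean = 58/(58+5) = 58/63 = 0.9206.
This is the posterior mode — the MAP estimate.

0.9344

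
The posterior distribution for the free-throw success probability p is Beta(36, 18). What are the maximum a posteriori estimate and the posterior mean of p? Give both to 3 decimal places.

Mode = (36−1)/(36+18−2) = 35/52 = 0.673.
Mean = 36/(36+18) = 36/54 = 0.667.
Mode > mean: the posterior has a left tail.

MAP: 0.673. Posterior mean: 0.667.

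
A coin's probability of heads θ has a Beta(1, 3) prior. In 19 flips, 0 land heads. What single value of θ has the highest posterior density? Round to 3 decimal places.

0.000

Posterior: Beta(1+0, 3+19) = Beta(1, 22).
Since α = 1 ≤ 1 and β > 1, the Beta density is monotone decreasing on [0,1]; the mode is at 0.
Mean = 1/(1+22) = 0.043.
This is the posterior mode — the MAP estimate.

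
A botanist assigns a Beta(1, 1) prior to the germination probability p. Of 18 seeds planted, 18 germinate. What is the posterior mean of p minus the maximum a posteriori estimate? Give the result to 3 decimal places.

-0.050

Posterior: Beta(1+18, 1+0) = Beta(19, 1).
Since β = 1 ≤ 1 and α > 1, the Beta density is monotone increasing on [0,1]; the mode is at 1.
Mean = 19/(19+1) = 0.950.
Difference = 0.950 − 1.000 = -0.050.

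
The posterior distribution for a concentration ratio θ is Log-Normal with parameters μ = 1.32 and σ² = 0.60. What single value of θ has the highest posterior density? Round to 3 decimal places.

2.054

Mode = exp(μ − σ²) = exp(0.72) = 2.054.
Mean = exp(μ + σ²/2) = exp(1.620) = 5.053.
This is the posterior mode — the MAP estimate.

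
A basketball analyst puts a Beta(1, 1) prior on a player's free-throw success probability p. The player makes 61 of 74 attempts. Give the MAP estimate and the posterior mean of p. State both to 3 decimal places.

p_MAP = 0.824, E[p|data] = 0.816

Posterior: Beta(1+61, 1+13) = Beta(62, 14).
Mode = (62−1)/(62+14−2) = 61/74 = 0.824.
With a flat prior the MAP equals the MLE, 61/74.
Mean = 62/(62+14) = 62/76 = 0.816.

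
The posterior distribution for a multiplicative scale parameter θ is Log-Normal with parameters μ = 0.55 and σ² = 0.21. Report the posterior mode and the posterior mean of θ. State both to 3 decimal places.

MAP: 1.405. Posterior mean: 1.925.

Mode = exp(μ − σ²) = exp(0.34) = 1.405.
Mean = exp(μ + σ²/2) = exp(0.655) = 1.925.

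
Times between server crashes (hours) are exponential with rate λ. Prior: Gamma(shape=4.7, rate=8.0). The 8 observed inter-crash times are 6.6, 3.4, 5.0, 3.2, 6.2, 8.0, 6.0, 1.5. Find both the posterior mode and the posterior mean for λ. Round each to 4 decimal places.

Σ times = 39.9. Posterior: Gamma(shape = 4.7+8 = 12.7, rate = 8.0+39.9 = 47.9).
Mode = (α−1)/β = 11.7/47.9 = 0.2443.
Mean = α/β = 12.7/47.9 = 0.2651.

posterior mode = 0.2443, posterior mean = 0.2651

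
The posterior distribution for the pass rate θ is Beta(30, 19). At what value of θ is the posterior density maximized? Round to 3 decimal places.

0.617

Mode = (30−1)/(30+19−2) = 29/47 = 0.617.
Mean = 30/(30+19) = 30/49 = 0.612.
This is the posterior mode — the MAP estimate.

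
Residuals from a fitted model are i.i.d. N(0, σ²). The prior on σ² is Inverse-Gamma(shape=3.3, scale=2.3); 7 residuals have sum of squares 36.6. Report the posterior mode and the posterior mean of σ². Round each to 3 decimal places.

MAP = 2.641; posterior mean = 3.552

Posterior: Inverse-Gamma(shape = 3.3+7/2 = 6.8, scale = 2.3+36.6/2 = 20.6).
Mode = β/(α+1) = 20.6/7.8 = 2.641.
Mean = β/(α−1) = 20.6/5.8 = 3.552.
The posterior is right-skewed, so the mean exceeds the mode.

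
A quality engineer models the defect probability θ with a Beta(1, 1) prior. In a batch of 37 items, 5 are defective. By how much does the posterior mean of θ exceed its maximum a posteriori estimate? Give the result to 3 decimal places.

0.019

Posterior: Beta(1+5, 1+32) = Beta(6, 33).
Mode = (6−1)/(6+33−2) = 5/37 = 0.135.
Mean = 6/(6+33) = 6/39 = 0.154.
Difference = 0.154 − 0.135 = 0.019.
Mean > mode: the posterior has a right tail.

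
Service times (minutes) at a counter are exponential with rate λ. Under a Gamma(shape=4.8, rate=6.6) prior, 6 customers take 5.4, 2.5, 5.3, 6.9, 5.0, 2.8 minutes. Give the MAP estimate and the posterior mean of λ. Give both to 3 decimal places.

MAP = 0.284; posterior mean = 0.313

Σ times = 27.9. Posterior: Gamma(shape = 4.8+6 = 10.8, rate = 6.6+27.9 = 34.5).
Mode = (α−1)/β = 9.8/34.5 = 0.284.
Mean = α/β = 10.8/34.5 = 0.313.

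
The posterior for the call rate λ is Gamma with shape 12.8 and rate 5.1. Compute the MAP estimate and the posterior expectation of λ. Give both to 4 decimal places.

Mode = (α−1)/β = 11.8/5.1 = 2.3137.
Mean = α/β = 12.8/5.1 = 2.5098.

λ_MAP = 2.3137, E[λ|data] = 2.5098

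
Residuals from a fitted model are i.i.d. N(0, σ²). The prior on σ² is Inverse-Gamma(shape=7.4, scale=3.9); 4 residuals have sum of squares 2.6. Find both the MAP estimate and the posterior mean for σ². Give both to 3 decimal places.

MAP = 0.500, posterior mean = 0.619

Posterior: Inverse-Gamma(shape = 7.4+4/2 = 9.4, scale = 3.9+2.6/2 = 5.2).
Mode = β/(α+1) = 5.2/10.4 = 0.500.
Mean = β/(α−1) = 5.2/8.4 = 0.619.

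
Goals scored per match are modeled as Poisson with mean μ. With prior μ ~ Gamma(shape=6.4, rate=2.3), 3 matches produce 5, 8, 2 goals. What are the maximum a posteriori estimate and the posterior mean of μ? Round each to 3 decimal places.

μ_MAP = 3.849, E[μ|data] = 4.038

Σ counts = 15. Posterior: Gamma(shape = 6.4+15 = 21.4, rate = 2.3+3 = 5.3).
Mode = (α−1)/β = 20.4/5.3 = 3.849.
Mean = α/β = 21.4/5.3 = 4.038.
The mean is pulled above the mode by the posterior's right skew.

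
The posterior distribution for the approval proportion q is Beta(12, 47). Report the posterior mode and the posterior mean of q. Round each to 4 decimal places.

MAP = 0.1930; posterior mean = 0.2034

Mode = (12−1)/(12+47−2) = 11/57 = 0.1930.
Mean = 12/(12+47) = 12/59 = 0.2034.
Right-skewed posterior ⇒ mode < mean.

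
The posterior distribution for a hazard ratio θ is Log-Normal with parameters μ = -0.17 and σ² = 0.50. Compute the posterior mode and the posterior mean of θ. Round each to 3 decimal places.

Mode = exp(μ − σ²) = exp(-0.67) = 0.512.
Mean = exp(μ + σ²/2) = exp(0.080) = 1.083.
The mean is pulled above the mode by the posterior's right skew.

posterior mode = 0.512, posterior mean = 1.083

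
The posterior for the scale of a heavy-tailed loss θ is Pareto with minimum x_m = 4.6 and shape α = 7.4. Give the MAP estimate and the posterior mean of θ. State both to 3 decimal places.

MAP estimate = 4.600, posterior mean = 5.319

The Pareto density is strictly decreasing on [x_m, ∞), so the mode is x_m = 4.600.
Mean = α·x_m/(α−1) = 7.4·4.6/6.4 = 5.319.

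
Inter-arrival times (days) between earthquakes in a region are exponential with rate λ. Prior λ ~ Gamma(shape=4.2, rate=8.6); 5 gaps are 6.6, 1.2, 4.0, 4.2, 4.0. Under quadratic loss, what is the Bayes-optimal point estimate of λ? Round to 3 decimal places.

Σ times = 20.0. Posterior: Gamma(shape = 4.2+5 = 9.2, rate = 8.6+20.0 = 28.6).
Mode = (α−1)/β = 8.2/28.6 = 0.287.
Mean = α/β = 9.2/28.6 = 0.322.
Quadratic loss ⇒ the optimal estimator is the posterior mean.

0.322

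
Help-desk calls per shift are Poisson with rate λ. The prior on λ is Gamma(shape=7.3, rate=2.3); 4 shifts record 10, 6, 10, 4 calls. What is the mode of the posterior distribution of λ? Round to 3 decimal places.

Σ counts = 30. Posterior: Gamma(shape = 7.3+30 = 37.3, rate = 2.3+4 = 6.3).
Mode = (α−1)/β = 36.3/6.3 = 5.762.
Mean = α/β = 37.3/6.3 = 5.921.
This is the posterior mode — the MAP estimate.

5.762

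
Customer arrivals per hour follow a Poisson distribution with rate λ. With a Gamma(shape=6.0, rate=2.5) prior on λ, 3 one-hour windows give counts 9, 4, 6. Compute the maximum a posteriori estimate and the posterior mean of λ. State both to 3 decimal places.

Σ counts = 19. Posterior: Gamma(shape = 6.0+19 = 25.0, rate = 2.5+3 = 5.5).
Mode = (α−1)/β = 24.0/5.5 = 4.364.
Mean = α/β = 25.0/5.5 = 4.545.

maximum a posteriori estimate = 4.364, posterior mean = 4.545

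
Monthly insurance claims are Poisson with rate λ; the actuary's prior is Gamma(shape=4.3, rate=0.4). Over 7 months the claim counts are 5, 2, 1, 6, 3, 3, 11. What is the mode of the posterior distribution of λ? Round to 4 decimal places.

Σ counts = 31. Posterior: Gamma(shape = 4.3+31 = 35.3, rate = 0.4+7 = 7.4).
Mode = (α−1)/β = 34.3/7.4 = 4.6351.
Mean = α/β = 35.3/7.4 = 4.7703.
This is the posterior mode — the MAP estimate.

4.6351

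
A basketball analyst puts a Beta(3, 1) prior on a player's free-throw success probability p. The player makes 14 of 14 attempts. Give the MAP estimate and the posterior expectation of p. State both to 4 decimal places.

Posterior: Beta(3+14, 1+0) = Beta(17, 1).
Since β = 1 ≤ 1 and α > 1, the Beta density is monotone increasing on [0,1]; the mode is at 1.
Mean = 17/(17+1) = 0.9444.

p_MAP = 1.0000, E[p|data] = 0.9444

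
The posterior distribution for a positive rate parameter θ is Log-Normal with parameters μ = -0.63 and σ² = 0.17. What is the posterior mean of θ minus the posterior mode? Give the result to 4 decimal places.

Mode = exp(μ − σ²) = exp(-0.80) = 0.4493.
Mean = exp(μ + σ²/2) = exp(-0.545) = 0.5798.
Difference = 0.5798 − 0.4493 = 0.1305.
The mean is pulled above the mode by the posterior's right skew.

0.1305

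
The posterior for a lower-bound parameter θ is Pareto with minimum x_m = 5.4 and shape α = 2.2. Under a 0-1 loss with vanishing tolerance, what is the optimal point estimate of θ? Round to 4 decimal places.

5.4000

The Pareto density is strictly decreasing on [x_m, ∞), so the mode is x_m = 5.4000.
Mean = α·x_m/(α−1) = 2.2·5.4/1.2 = 9.9000.
This is the posterior mode — the MAP estimate.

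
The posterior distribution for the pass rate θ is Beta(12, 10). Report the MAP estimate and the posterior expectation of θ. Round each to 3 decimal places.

Mode = (12−1)/(12+10−2) = 11/20 = 0.550.
Mean = 12/(12+10) = 12/22 = 0.545.
Mode > mean: the posterior has a left tail.

MAP estimate = 0.550, posterior expectation = 0.545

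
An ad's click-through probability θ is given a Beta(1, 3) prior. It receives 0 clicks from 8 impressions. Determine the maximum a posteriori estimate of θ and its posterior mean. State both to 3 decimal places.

MAP: 0.000. Posterior mean: 0.083.

Posterior: Beta(1+0, 3+8) = Beta(1, 11).
Since α = 1 ≤ 1 and β > 1, the Beta density is monotone decreasing on [0,1]; the mode is at 0.
Mean = 1/(1+11) = 0.083.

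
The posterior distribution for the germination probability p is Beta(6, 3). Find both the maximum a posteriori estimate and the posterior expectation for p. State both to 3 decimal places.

Mode = (6−1)/(6+3−2) = 5/7 = 0.714.
Mean = 6/(6+3) = 6/9 = 0.667.

maximum a posteriori estimate = 0.714, posterior expectation = 0.667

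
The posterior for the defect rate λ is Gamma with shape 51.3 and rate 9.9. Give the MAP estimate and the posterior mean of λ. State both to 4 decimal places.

Mode = (α−1)/β = 50.3/9.9 = 5.0808.
Mean = α/β = 51.3/9.9 = 5.1818.

MAP: 5.0808. Posterior mean: 5.1818.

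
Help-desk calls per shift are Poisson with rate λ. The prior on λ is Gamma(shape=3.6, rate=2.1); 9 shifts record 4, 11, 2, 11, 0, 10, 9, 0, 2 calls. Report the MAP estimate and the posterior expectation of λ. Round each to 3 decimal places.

MAP = 4.649, posterior mean = 4.739

Σ counts = 49. Posterior: Gamma(shape = 3.6+49 = 52.6, rate = 2.1+9 = 11.1).
Mode = (α−1)/β = 51.6/11.1 = 4.649.
Mean = α/β = 52.6/11.1 = 4.739.
Mean > mode: the posterior has a right tail.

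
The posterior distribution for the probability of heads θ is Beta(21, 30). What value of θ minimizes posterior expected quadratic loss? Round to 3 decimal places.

Mode = (21−1)/(21+30−2) = 20/49 = 0.408.
Mean = 21/(21+30) = 21/51 = 0.412.
Quadratic loss ⇒ the optimal estimator is the posterior mean.

0.412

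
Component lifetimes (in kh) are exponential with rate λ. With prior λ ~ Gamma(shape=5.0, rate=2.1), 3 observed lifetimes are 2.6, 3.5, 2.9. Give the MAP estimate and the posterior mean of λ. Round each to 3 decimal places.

Σ times = 9.0. Posterior: Gamma(shape = 5.0+3 = 8.0, rate = 2.1+9.0 = 11.1).
Mode = (α−1)/β = 7.0/11.1 = 0.631.
Mean = α/β = 8.0/11.1 = 0.721.
Right-skewed posterior ⇒ mode < mean.

λ_MAP = 0.631, E[λ|data] = 0.721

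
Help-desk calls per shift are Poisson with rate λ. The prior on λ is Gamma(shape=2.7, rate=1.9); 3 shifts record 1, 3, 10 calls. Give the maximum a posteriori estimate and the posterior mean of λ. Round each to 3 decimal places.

Σ counts = 14. Posterior: Gamma(shape = 2.7+14 = 16.7, rate = 1.9+3 = 4.9).
Mode = (α−1)/β = 15.7/4.9 = 3.204.
Mean = α/β = 16.7/4.9 = 3.408.

λ_MAP = 3.204, E[λ|data] = 3.408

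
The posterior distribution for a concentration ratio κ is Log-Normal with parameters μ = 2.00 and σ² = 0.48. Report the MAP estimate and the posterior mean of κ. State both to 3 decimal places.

MAP = 4.572; posterior mean = 9.393

Mode = exp(μ − σ²) = exp(1.52) = 4.572.
Mean = exp(μ + σ²/2) = exp(2.240) = 9.393.
The mean is pulled above the mode by the posterior's right skew.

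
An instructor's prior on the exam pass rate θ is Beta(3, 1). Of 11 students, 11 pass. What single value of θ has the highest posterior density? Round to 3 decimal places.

Posterior: Beta(3+11, 1+0) = Beta(14, 1).
Since β = 1 ≤ 1 and α > 1, the Beta density is monotone increasing on [0,1]; the mode is at 1.
Mean = 14/(14+1) = 0.933.
This is the posterior mode — the MAP estimate.

1.000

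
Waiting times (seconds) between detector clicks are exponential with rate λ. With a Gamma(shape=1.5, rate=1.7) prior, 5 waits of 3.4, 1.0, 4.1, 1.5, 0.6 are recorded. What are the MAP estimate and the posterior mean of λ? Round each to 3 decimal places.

MAP = 0.447, posterior mean = 0.528

Σ times = 10.6. Posterior: Gamma(shape = 1.5+5 = 6.5, rate = 1.7+10.6 = 12.3).
Mode = (α−1)/β = 5.5/12.3 = 0.447.
Mean = α/β = 6.5/12.3 = 0.528.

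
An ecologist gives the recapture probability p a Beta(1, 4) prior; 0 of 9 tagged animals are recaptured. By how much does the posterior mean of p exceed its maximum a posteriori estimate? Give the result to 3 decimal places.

0.071

Posterior: Beta(1+0, 4+9) = Beta(1, 13).
Since α = 1 ≤ 1 and β > 1, the Beta density is monotone decreasing on [0,1]; the mode is at 0.
Mean = 1/(1+13) = 0.071.
Difference = 0.071 − 0.000 = 0.071.
The mean is pulled above the mode by the posterior's right skew.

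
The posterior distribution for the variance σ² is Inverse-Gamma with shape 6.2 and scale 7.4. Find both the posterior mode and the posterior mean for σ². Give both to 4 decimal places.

MAP = 1.0278; posterior mean = 1.4231

Mode = β/(α+1) = 7.4/7.2 = 1.0278.
Mean = β/(α−1) = 7.4/5.2 = 1.4231.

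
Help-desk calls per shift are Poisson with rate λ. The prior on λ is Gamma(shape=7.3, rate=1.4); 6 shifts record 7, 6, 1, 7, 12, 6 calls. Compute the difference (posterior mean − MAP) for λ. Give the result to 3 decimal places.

Σ counts = 39. Posterior: Gamma(shape = 7.3+39 = 46.3, rate = 1.4+6 = 7.4).
Mode = (α−1)/β = 45.3/7.4 = 6.122.
Mean = α/β = 46.3/7.4 = 6.257.
Difference = 6.257 − 6.122 = 0.135.
The posterior is right-skewed, so the mean exceeds the mode.

0.135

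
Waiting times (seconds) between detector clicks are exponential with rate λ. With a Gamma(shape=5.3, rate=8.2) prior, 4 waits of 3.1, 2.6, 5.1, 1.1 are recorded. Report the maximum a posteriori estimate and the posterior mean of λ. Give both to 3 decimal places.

Σ times = 11.9. Posterior: Gamma(shape = 5.3+4 = 9.3, rate = 8.2+11.9 = 20.1).
Mode = (α−1)/β = 8.3/20.1 = 0.413.
Mean = α/β = 9.3/20.1 = 0.463.
Right-skewed posterior ⇒ mode < mean.

λ_MAP = 0.413, E[λ|data] = 0.463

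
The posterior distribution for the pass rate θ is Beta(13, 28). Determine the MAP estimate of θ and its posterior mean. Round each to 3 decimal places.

Mode = (13−1)/(13+28−2) = 12/39 = 0.308.
Mean = 13/(13+28) = 13/41 = 0.317.

MAP = 0.308, posterior mean = 0.317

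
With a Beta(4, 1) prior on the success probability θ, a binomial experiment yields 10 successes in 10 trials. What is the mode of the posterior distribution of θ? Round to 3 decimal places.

Posterior: Beta(4+10, 1+0) = Beta(14, 1).
Since β = 1 ≤ 1 and α > 1, the Beta density is monotone increasing on [0,1]; the mode is at 1.
Mean = 14/(14+1) = 0.933.
This is the posterior mode — the MAP estimate.

1.000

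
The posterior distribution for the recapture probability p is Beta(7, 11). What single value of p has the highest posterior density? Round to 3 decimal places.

Mode = (7−1)/(7+11−2) = 6/16 = 0.375.
Mean = 7/(7+11) = 7/18 = 0.389.
This is the posterior mode — the MAP estimate.

0.375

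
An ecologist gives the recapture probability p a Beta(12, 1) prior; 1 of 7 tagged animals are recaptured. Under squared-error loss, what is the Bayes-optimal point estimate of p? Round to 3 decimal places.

0.650

Posterior: Beta(12+1, 1+6) = Beta(13, 7).
Mode = (13−1)/(13+7−2) = 12/18 = 0.667.
Mean = 13/(13+7) = 13/20 = 0.650.
Squared-error loss ⇒ the optimal estimator is the posterior mean.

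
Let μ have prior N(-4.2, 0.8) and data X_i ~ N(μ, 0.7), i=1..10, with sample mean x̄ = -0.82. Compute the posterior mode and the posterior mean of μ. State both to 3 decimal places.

MAP = -1.092, posterior mean = -1.092

Posterior for μ is Normal. Precision-weighted mean: (1/0.8·-4.2 + 10/0.7·-0.82) / (1/0.8 + 10/0.7) = -1.092.
A Normal posterior is symmetric, so mode = mean.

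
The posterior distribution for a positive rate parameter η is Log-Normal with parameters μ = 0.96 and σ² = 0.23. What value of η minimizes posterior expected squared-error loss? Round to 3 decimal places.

Mode = exp(μ − σ²) = exp(0.73) = 2.075.
Mean = exp(μ + σ²/2) = exp(1.075) = 2.930.
Squared-error loss ⇒ the optimal estimator is the posterior mean.

2.930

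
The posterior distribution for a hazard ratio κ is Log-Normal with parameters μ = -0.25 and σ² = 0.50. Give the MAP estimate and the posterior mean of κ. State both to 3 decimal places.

κ_MAP = 0.472, E[κ|data] = 1.000

Mode = exp(μ − σ²) = exp(-0.75) = 0.472.
Mean = exp(μ + σ²/2) = exp(0.000) = 1.000.
The posterior is right-skewed, so the mean exceeds the mode.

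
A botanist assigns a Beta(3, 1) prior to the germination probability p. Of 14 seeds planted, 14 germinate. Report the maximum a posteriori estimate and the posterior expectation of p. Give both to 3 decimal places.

maximum a posteriori estimate = 1.000, posterior expectation = 0.944

Posterior: Beta(3+14, 1+0) = Beta(17, 1).
Since β = 1 ≤ 1 and α > 1, the Beta density is monotone increasing on [0,1]; the mode is at 1.
Mean = 17/(17+1) = 0.944.
Mode > mean: the posterior has a left tail.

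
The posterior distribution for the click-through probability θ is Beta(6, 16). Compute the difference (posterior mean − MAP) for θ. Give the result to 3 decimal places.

0.023

Mode = (6−1)/(6+16−2) = 5/20 = 0.250.
Mean = 6/(6+16) = 6/22 = 0.273.
Difference = 0.273 − 0.250 = 0.023.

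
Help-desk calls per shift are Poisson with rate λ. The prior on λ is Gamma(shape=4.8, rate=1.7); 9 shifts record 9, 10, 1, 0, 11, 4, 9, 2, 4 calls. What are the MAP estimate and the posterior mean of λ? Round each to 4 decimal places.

MAP = 5.0280; posterior mean = 5.1215

Σ counts = 50. Posterior: Gamma(shape = 4.8+50 = 54.8, rate = 1.7+9 = 10.7).
Mode = (α−1)/β = 53.8/10.7 = 5.0280.
Mean = α/β = 54.8/10.7 = 5.1215.
Right-skewed posterior ⇒ mode < mean.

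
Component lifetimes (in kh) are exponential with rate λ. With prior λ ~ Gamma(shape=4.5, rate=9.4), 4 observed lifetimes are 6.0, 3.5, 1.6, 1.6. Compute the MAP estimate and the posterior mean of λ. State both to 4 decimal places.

Σ times = 12.7. Posterior: Gamma(shape = 4.5+4 = 8.5, rate = 9.4+12.7 = 22.1).
Mode = (α−1)/β = 7.5/22.1 = 0.3394.
Mean = α/β = 8.5/22.1 = 0.3846.

MAP = 0.3394, posterior mean = 0.3846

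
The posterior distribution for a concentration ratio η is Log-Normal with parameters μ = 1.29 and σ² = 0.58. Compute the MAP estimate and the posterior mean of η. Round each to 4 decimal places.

Mode = exp(μ − σ²) = exp(0.71) = 2.0340.
Mean = exp(μ + σ²/2) = exp(1.580) = 4.8550.

MAP estimate = 2.0340, posterior mean = 4.8550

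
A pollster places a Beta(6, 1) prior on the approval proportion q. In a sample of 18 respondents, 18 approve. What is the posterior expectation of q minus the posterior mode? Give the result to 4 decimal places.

Posterior: Beta(6+18, 1+0) = Beta(24, 1).
Since β = 1 ≤ 1 and α > 1, the Beta density is monotone increasing on [0,1]; the mode is at 1.
Mean = 24/(24+1) = 0.9600.
Difference = 0.9600 − 1.0000 = -0.0400.

-0.0400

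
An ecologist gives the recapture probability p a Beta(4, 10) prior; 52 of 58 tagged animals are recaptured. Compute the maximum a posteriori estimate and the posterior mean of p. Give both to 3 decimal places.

Posterior: Beta(4+52, 10+6) = Beta(56, 16).
Mode = (56−1)/(56+16−2) = 55/70 = 0.786.
Mean = 56/(56+16) = 56/72 = 0.778.

MAP = 0.786, posterior mean = 0.778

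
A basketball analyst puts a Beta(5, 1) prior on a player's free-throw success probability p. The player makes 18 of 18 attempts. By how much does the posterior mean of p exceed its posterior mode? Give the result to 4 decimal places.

-0.0417

Posterior: Beta(5+18, 1+0) = Beta(23, 1).
Since β = 1 ≤ 1 and α > 1, the Beta density is monotone increasing on [0,1]; the mode is at 1.
Mean = 23/(23+1) = 0.9583.
Difference = 0.9583 − 1.0000 = -0.0417.
Left-skewed posterior ⇒ mean < mode.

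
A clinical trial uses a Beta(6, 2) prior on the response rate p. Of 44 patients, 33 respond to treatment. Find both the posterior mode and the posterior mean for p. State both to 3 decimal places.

Posterior: Beta(6+33, 2+11) = Beta(39, 13).
Mode = (39−1)/(39+13−2) = 38/50 = 0.760.
Mean = 39/(39+13) = 39/52 = 0.750.

MAP = 0.760; posterior mean = 0.750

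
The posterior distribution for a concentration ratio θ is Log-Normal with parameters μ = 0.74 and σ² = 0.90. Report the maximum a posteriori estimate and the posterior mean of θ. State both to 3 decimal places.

θ_MAP = 0.852, E[θ|data] = 3.287

Mode = exp(μ − σ²) = exp(-0.16) = 0.852.
Mean = exp(μ + σ²/2) = exp(1.190) = 3.287.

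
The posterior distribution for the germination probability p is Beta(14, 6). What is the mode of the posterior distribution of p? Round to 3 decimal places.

Mode = (14−1)/(14+6−2) = 13/18 = 0.722.
Mean = 14/(14+6) = 14/20 = 0.700.
This is the posterior mode — the MAP estimate.

0.722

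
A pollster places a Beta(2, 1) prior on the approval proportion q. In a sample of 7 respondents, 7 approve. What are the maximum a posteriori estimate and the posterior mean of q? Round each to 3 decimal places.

q_MAP = 1.000, E[q|data] = 0.900

Posterior: Beta(2+7, 1+0) = Beta(9, 1).
Since β = 1 ≤ 1 and α > 1, the Beta density is monotone increasing on [0,1]; the mode is at 1.
Mean = 9/(9+1) = 0.900.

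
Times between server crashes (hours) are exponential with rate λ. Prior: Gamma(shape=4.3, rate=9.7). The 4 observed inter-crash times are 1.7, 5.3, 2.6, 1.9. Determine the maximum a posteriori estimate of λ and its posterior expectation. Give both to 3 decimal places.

MAP: 0.344. Posterior mean: 0.392.

Σ times = 11.5. Posterior: Gamma(shape = 4.3+4 = 8.3, rate = 9.7+11.5 = 21.2).
Mode = (α−1)/β = 7.3/21.2 = 0.344.
Mean = α/β = 8.3/21.2 = 0.392.
Mean > mode: the posterior has a right tail.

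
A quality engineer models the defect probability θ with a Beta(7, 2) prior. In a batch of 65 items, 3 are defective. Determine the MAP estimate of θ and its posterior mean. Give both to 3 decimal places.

Posterior: Beta(7+3, 2+62) = Beta(10, 64).
Mode = (10−1)/(10+64−2) = 9/72 = 0.125.
Mean = 10/(10+64) = 10/74 = 0.135.
The posterior is right-skewed, so the mean exceeds the mode.

MAP = 0.125; posterior mean = 0.135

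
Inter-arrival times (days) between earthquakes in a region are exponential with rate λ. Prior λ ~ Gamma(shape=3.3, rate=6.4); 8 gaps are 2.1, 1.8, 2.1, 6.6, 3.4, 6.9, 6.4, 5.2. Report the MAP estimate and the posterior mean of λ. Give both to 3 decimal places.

Σ times = 34.5. Posterior: Gamma(shape = 3.3+8 = 11.3, rate = 6.4+34.5 = 40.9).
Mode = (α−1)/β = 10.3/40.9 = 0.252.
Mean = α/β = 11.3/40.9 = 0.276.

λ_MAP = 0.252, E[λ|data] = 0.276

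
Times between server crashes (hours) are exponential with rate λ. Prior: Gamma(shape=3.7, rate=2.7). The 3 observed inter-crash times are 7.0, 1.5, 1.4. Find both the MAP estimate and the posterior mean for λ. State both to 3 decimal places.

Σ times = 9.9. Posterior: Gamma(shape = 3.7+3 = 6.7, rate = 2.7+9.9 = 12.6).
Mode = (α−1)/β = 5.7/12.6 = 0.452.
Mean = α/β = 6.7/12.6 = 0.532.

MAP = 0.452, posterior mean = 0.532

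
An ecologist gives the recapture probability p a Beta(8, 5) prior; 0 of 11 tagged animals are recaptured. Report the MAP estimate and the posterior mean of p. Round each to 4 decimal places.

p_MAP = 0.3182, E[p|data] = 0.3333

Posterior: Beta(8+0, 5+11) = Beta(8, 16).
Mode = (8−1)/(8+16−2) = 7/22 = 0.3182.
Mean = 8/(8+16) = 8/24 = 0.3333.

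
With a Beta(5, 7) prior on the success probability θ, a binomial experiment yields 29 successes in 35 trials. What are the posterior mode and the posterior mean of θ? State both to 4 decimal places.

MAP = 0.7333; posterior mean = 0.7234

Posterior: Beta(5+29, 7+6) = Beta(34, 13).
Mode = (34−1)/(34+13−2) = 33/45 = 0.7333.
Mean = 34/(34+13) = 34/47 = 0.7234.
Left-skewed posterior ⇒ mean < mode.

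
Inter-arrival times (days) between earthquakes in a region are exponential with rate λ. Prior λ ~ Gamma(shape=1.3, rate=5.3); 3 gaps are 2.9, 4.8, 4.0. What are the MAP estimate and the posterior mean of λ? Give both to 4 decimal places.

MAP: 0.1941. Posterior mean: 0.2529.

Σ times = 11.7. Posterior: Gamma(shape = 1.3+3 = 4.3, rate = 5.3+11.7 = 17.0).
Mode = (α−1)/β = 3.3/17.0 = 0.1941.
Mean = α/β = 4.3/17.0 = 0.2529.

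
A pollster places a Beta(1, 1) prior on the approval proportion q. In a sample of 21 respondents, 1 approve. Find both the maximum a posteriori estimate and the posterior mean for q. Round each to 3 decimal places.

Posterior: Beta(1+1, 1+20) = Beta(2, 21).
Mode = (2−1)/(2+21−2) = 1/21 = 0.048.
Mean = 2/(2+21) = 2/23 = 0.087.
Mean > mode: the posterior has a right tail.

MAP = 0.048; posterior mean = 0.087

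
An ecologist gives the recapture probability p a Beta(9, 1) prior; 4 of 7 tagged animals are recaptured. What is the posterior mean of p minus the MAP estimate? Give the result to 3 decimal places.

Posterior: Beta(9+4, 1+3) = Beta(13, 4).
Mode = (13−1)/(13+4−2) = 12/15 = 0.800.
Mean = 13/(13+4) = 13/17 = 0.765.
Difference = 0.765 − 0.800 = -0.035.

-0.035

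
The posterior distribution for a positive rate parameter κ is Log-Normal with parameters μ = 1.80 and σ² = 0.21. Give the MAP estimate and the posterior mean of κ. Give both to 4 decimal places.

Mode = exp(μ − σ²) = exp(1.59) = 4.9037.
Mean = exp(μ + σ²/2) = exp(1.905) = 6.7194.
The mean is pulled above the mode by the posterior's right skew.

MAP = 4.9037, posterior mean = 6.7194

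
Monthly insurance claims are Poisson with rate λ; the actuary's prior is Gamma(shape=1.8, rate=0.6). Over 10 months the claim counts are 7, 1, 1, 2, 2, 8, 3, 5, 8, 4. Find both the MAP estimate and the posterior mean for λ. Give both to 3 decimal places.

MAP = 3.943; posterior mean = 4.038

Σ counts = 41. Posterior: Gamma(shape = 1.8+41 = 42.8, rate = 0.6+10 = 10.6).
Mode = (α−1)/β = 41.8/10.6 = 3.943.
Mean = α/β = 42.8/10.6 = 4.038.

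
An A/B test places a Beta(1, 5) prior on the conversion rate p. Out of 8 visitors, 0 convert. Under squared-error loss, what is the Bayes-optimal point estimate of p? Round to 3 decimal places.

Posterior: Beta(1+0, 5+8) = Beta(1, 13).
Since α = 1 ≤ 1 and β > 1, the Beta density is monotone decreasing on [0,1]; the mode is at 0.
Mean = 1/(1+13) = 0.071.
Squared-error loss ⇒ the optimal estimator is the posterior mean.

0.071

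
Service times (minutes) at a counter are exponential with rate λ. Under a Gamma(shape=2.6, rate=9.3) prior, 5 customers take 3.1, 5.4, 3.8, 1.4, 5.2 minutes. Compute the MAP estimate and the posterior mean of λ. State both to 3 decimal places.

λ_MAP = 0.234, E[λ|data] = 0.270

Σ times = 18.9. Posterior: Gamma(shape = 2.6+5 = 7.6, rate = 9.3+18.9 = 28.2).
Mode = (α−1)/β = 6.6/28.2 = 0.234.
Mean = α/β = 7.6/28.2 = 0.270.
The posterior is right-skewed, so the mean exceeds the mode.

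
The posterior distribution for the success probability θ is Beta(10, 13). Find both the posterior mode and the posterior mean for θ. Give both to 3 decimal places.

MAP: 0.429. Posterior mean: 0.435.

Mode = (10−1)/(10+13−2) = 9/21 = 0.429.
Mean = 10/(10+13) = 10/23 = 0.435.
The mean is pulled above the mode by the posterior's right skew.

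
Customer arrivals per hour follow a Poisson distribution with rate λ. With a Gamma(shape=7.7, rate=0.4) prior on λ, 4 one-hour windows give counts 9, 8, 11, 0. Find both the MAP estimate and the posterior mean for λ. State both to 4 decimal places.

MAP: 7.8864. Posterior mean: 8.1136.

Σ counts = 28. Posterior: Gamma(shape = 7.7+28 = 35.7, rate = 0.4+4 = 4.4).
Mode = (α−1)/β = 34.7/4.4 = 7.8864.
Mean = α/β = 35.7/4.4 = 8.1136.
Mean > mode: the posterior has a right tail.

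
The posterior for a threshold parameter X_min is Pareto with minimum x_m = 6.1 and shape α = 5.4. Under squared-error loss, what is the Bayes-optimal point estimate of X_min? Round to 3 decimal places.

The Pareto density is strictly decreasing on [x_m, ∞), so the mode is x_m = 6.100.
Mean = α·x_m/(α−1) = 5.4·6.1/4.4 = 7.486.
Squared-error loss ⇒ the optimal estimator is the posterior mean.

7.486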